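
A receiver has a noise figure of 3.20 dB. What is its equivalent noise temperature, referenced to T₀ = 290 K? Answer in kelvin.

F = 10^(3.20/10) = 2.0893
T_e = (F − 1)·T₀ = (2.0893 − 1) × 290 = 316 K

316 K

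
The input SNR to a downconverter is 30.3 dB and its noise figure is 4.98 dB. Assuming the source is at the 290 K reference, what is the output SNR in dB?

By definition F = SNR_in/SNR_out, so in dB: SNR_out = SNR_in − NF
SNR_out = 30.3 − 4.98 = 25.32 dB

25.32 dB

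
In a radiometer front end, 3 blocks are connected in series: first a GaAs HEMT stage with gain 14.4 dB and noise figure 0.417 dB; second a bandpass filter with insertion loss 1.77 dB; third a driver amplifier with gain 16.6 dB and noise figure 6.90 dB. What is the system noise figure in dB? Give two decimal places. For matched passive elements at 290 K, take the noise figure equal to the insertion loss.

1.24 dB

Convert to linear (a loss of L dB is a gain of −L dB): F_i = 10^(NF_i/10), G_i = 10^(G_i,dB/10)
  Stage 1: F_1 = 10^(0.417/10) = 1.101, G_1 = 10^(14.4/10) = 27.54
  Stage 2: F_2 = 10^(1.77/10) = 1.503, G_2 = 10^(−1.77/10) = 0.6653
  Stage 3: F_3 = 10^(6.90/10) = 4.898, G_3 = 10^(16.6/10) = 45.71
Friis cascade:
  F = 1.101 + (1.503 − 1)/27.54 + (4.898 − 1)/18.32 = 1.332
NF = 10 log₁₀(1.332) = 1.24 dB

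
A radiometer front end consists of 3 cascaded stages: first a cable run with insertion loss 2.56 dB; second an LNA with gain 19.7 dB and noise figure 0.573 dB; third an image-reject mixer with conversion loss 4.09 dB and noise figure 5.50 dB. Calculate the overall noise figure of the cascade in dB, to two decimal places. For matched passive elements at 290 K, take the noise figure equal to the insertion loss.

Convert to linear (a loss of L dB is a gain of −L dB): F_i = 10^(NF_i/10), G_i = 10^(G_i,dB/10)
  Stage 1: F_1 = 10^(2.56/10) = 1.803, G_1 = 10^(−2.56/10) = 0.5546
  Stage 2: F_2 = 10^(0.573/10) = 1.141, G_2 = 10^(19.7/10) = 93.33
  Stage 3: F_3 = 10^(5.50/10) = 3.548, G_3 = 10^(−4.09/10) = 0.3899
Friis cascade:
  F = 1.803 + (1.141 − 1)/0.5546 + (3.548 − 1)/51.76 = 2.107
NF = 10 log₁₀(2.107) = 3.24 dB

3.24 dB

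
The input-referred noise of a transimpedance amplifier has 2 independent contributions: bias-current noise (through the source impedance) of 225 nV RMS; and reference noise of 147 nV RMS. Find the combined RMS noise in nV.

Uncorrelated sources add in power (mean-square): V_tot = √(ΣV_i²)
V_tot = √[(2.25×10⁻⁷)² + (1.47×10⁻⁷)²] = 2.69×10⁻⁷ V = 269 nV

269 nV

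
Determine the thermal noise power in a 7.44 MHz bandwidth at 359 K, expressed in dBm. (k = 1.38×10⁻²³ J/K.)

−104.3 dBm

P_n = kTB = 1.38×10⁻²³ × 359 × 7.44×10⁶ = 3.69×10⁻¹⁴ W
In dBm: 10 log₁₀(3.69×10⁻¹⁴ / 10⁻³) = −104.3 dBm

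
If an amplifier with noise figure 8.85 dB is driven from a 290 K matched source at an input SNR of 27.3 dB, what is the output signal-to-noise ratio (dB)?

18.45 dB

By definition F = SNR_in/SNR_out, so in dB: SNR_out = SNR_in − NF
SNR_out = 27.3 − 8.85 = 18.45 dB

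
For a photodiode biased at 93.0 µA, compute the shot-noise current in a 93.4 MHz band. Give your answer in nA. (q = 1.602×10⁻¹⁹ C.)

I_n = √(2qI·B)
2qI·B = 2 × 1.602×10⁻¹⁹ × 9.30×10⁻⁵ × 9.34×10⁷ = 2.78×10⁻¹⁵ A²
I_n = √(2.78×10⁻¹⁵) = 5.28×10⁻⁸ A = 52.8 nA

52.8 nA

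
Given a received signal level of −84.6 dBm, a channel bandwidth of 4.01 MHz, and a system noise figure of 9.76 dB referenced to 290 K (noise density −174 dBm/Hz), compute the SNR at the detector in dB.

Noise floor: N = −174 + 10 log₁₀(B) + NF
10 log₁₀(4.01×10⁶) = 66.03 dB
N = −174 + 66.03 + 9.76 = −98.21 dBm
SNR = P_sig − N = −84.6 − (−98.21) = 13.61 dB → 13.6 dB

13.6 dB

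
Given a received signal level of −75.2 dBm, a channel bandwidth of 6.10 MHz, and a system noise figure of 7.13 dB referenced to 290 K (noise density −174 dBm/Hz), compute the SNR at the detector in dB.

23.8 dB

Noise floor: N = −174 + 10 log₁₀(B) + NF
10 log₁₀(6.10×10⁶) = 67.85 dB
N = −174 + 67.85 + 7.13 = −99.02 dBm
SNR = P_sig − N = −75.2 − (−99.02) = 23.82 dB → 23.8 dB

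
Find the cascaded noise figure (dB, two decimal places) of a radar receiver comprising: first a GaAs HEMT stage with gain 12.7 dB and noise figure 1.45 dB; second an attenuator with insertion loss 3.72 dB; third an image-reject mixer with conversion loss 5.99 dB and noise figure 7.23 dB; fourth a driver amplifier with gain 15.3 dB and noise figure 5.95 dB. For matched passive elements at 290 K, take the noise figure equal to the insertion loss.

5.42 dB

Convert to linear (a loss of L dB is a gain of −L dB): F_i = 10^(NF_i/10), G_i = 10^(G_i,dB/10)
  Stage 1: F_1 = 10^(1.45/10) = 1.396, G_1 = 10^(12.7/10) = 18.62
  Stage 2: F_2 = 10^(3.72/10) = 2.355, G_2 = 10^(−3.72/10) = 0.4246
  Stage 3: F_3 = 10^(7.23/10) = 5.284, G_3 = 10^(−5.99/10) = 0.2518
  Stage 4: F_4 = 10^(5.95/10) = 3.936, G_4 = 10^(15.3/10) = 33.88
Friis cascade:
  F = 1.396 + (2.355 − 1)/18.62 + (5.284 − 1)/7.907 + (3.936 − 1)/1.991 = 3.486
NF = 10 log₁₀(3.486) = 5.42 dB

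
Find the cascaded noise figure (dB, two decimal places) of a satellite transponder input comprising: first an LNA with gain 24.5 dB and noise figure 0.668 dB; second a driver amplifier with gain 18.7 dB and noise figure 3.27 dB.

Convert to linear (a loss of L dB is a gain of −L dB): F_i = 10^(NF_i/10), G_i = 10^(G_i,dB/10)
  Stage 1: F_1 = 10^(0.668/10) = 1.166, G_1 = 10^(24.5/10) = 281.8
  Stage 2: F_2 = 10^(3.27/10) = 2.123, G_2 = 10^(18.7/10) = 74.13
Friis cascade:
  F = 1.166 + (2.123 − 1)/281.8 = 1.170
NF = 10 log₁₀(1.170) = 0.68 dB

0.68 dB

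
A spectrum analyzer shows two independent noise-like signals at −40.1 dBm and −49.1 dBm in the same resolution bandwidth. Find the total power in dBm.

Convert to linear, add, convert back:
P₁ = 9.77×10⁻⁸ W, P₂ = 1.23×10⁻⁸ W
P_tot = 1.10×10⁻⁷ W → 10 log₁₀(P_tot / 10⁻³) = −39.6 dBm

−39.6 dBm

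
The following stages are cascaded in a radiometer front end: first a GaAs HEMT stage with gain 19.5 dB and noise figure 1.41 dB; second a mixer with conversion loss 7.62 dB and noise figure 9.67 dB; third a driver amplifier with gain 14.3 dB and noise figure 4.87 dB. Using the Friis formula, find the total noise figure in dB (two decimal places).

Convert to linear (a loss of L dB is a gain of −L dB): F_i = 10^(NF_i/10), G_i = 10^(G_i,dB/10)
  Stage 1: F_1 = 10^(1.41/10) = 1.384, G_1 = 10^(19.5/10) = 89.13
  Stage 2: F_2 = 10^(9.67/10) = 9.268, G_2 = 10^(−7.62/10) = 0.1730
  Stage 3: F_3 = 10^(4.87/10) = 3.069, G_3 = 10^(14.3/10) = 26.92
Friis cascade:
  F = 1.384 + (9.268 − 1)/89.13 + (3.069 − 1)/15.42 = 1.611
NF = 10 log₁₀(1.611) = 2.07 dB

2.07 dB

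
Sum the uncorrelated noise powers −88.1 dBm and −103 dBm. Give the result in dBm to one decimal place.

−88.0 dBm

Convert to linear, add, convert back:
P₁ = 1.55×10⁻¹² W, P₂ = 5.01×10⁻¹⁴ W
P_tot = 1.60×10⁻¹² W → 10 log₁₀(P_tot / 10⁻³) = −88.0 dBm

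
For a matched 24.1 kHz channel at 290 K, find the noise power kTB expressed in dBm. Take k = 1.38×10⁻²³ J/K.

P_n = kTB = 1.38×10⁻²³ × 290 × 2.41×10⁴ = 9.64×10⁻¹⁷ W
In dBm: 10 log₁₀(9.64×10⁻¹⁷ / 10⁻³) = −130.2 dBm

−130.2 dBm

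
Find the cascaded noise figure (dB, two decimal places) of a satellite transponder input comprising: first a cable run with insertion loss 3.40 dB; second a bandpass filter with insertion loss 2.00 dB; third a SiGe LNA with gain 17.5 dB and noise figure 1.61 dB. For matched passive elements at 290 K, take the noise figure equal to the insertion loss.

Convert to linear (a loss of L dB is a gain of −L dB): F_i = 10^(NF_i/10), G_i = 10^(G_i,dB/10)
  Stage 1: F_1 = 10^(3.40/10) = 2.188, G_1 = 10^(−3.40/10) = 0.4571
  Stage 2: F_2 = 10^(2.00/10) = 1.585, G_2 = 10^(−2.00/10) = 0.6310
  Stage 3: F_3 = 10^(1.61/10) = 1.449, G_3 = 10^(17.5/10) = 56.23
Friis cascade:
  F = 2.188 + (1.585 − 1)/0.4571 + (1.449 − 1)/0.2884 = 5.023
NF = 10 log₁₀(5.023) = 7.01 dB

7.01 dB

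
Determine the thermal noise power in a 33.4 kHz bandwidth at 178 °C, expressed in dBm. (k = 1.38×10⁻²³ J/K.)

−126.8 dBm

T = 178 °C + 273.15 = 451.15 K
P_n = kTB = 1.38×10⁻²³ × 451.15 × 3.34×10⁴ = 2.08×10⁻¹⁶ W
In dBm: 10 log₁₀(2.08×10⁻¹⁶ / 10⁻³) = −126.8 dBm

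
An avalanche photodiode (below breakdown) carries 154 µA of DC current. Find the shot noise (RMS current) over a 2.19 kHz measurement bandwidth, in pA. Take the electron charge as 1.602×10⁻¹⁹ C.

329 pA

I_n = √(2qI·B)
2qI·B = 2 × 1.602×10⁻¹⁹ × 1.54×10⁻⁴ × 2.19×10³ = 1.08×10⁻¹⁹ A²
I_n = √(1.08×10⁻¹⁹) = 3.29×10⁻¹⁰ A = 329 pA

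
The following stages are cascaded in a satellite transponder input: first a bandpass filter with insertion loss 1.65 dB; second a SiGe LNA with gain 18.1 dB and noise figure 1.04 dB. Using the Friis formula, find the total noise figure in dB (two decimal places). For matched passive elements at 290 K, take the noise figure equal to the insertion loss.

2.69 dB

Convert to linear (a loss of L dB is a gain of −L dB): F_i = 10^(NF_i/10), G_i = 10^(G_i,dB/10)
  Stage 1: F_1 = 10^(1.65/10) = 1.462, G_1 = 10^(−1.65/10) = 0.6839
  Stage 2: F_2 = 10^(1.04/10) = 1.271, G_2 = 10^(18.1/10) = 64.57
Friis cascade:
  F = 1.462 + (1.271 − 1)/0.6839 = 1.858
NF = 10 log₁₀(1.858) = 2.69 dB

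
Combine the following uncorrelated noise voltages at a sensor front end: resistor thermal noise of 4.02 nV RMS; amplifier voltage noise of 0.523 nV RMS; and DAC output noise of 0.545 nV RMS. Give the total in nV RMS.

Uncorrelated sources add in power (mean-square): V_tot = √(ΣV_i²)
V_tot = √[(4.02×10⁻⁹)² + (5.23×10⁻¹⁰)² + (5.45×10⁻¹⁰)²] = 4.09×10⁻⁹ V = 4.09 nV

4.09 nV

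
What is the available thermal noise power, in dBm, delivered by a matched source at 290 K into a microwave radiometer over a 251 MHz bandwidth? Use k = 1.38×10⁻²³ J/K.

P_n = kTB = 1.38×10⁻²³ × 290 × 2.51×10⁸ = 1.00×10⁻¹² W
In dBm: 10 log₁₀(1.00×10⁻¹² / 10⁻³) = −90.0 dBm

−90.0 dBm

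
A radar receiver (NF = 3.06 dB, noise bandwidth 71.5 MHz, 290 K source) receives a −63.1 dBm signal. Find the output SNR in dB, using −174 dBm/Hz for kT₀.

Noise floor: N = −174 + 10 log₁₀(B) + NF
10 log₁₀(7.15×10⁷) = 78.54 dB
N = −174 + 78.54 + 3.06 = −92.40 dBm
SNR = P_sig − N = −63.1 − (−92.40) = 29.30 dB → 29.3 dB

29.3 dB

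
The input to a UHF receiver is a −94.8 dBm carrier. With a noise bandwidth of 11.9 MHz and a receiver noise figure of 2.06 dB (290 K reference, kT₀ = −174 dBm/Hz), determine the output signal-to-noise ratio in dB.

Noise floor: N = −174 + 10 log₁₀(B) + NF
10 log₁₀(1.19×10⁷) = 70.76 dB
N = −174 + 70.76 + 2.06 = −101.18 dBm
SNR = P_sig − N = −94.8 − (−101.18) = 6.38 dB → 6.4 dB

6.4 dB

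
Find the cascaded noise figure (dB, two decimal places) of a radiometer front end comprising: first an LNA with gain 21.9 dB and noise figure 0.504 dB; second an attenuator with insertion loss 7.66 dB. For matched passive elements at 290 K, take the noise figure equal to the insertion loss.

0.62 dB

Convert to linear (a loss of L dB is a gain of −L dB): F_i = 10^(NF_i/10), G_i = 10^(G_i,dB/10)
  Stage 1: F_1 = 10^(0.504/10) = 1.123, G_1 = 10^(21.9/10) = 154.9
  Stage 2: F_2 = 10^(7.66/10) = 5.834, G_2 = 10^(−7.66/10) = 0.1714
Friis cascade:
  F = 1.123 + (5.834 − 1)/154.9 = 1.154
NF = 10 log₁₀(1.154) = 0.62 dB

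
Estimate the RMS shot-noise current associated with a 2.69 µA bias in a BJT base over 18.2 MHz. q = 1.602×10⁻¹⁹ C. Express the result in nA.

I_n = √(2qI·B)
2qI·B = 2 × 1.602×10⁻¹⁹ × 2.69×10⁻⁶ × 1.82×10⁷ = 1.57×10⁻¹⁷ A²
I_n = √(1.57×10⁻¹⁷) = 3.96×10⁻⁹ A = 3.96 nA

3.96 nA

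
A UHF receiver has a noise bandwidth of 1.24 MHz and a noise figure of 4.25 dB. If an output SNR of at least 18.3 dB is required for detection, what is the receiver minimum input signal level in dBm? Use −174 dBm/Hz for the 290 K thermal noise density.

Sensitivity = −174 + 10 log₁₀(B) + NF + SNR_min
= −174 + 60.93 + 4.25 + 18.3
= −90.52 dBm → −90.5 dBm

−90.5 dBm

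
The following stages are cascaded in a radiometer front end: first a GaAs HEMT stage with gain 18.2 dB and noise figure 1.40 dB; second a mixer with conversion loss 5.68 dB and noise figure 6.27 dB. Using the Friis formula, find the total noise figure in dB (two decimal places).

Convert to linear (a loss of L dB is a gain of −L dB): F_i = 10^(NF_i/10), G_i = 10^(G_i,dB/10)
  Stage 1: F_1 = 10^(1.40/10) = 1.380, G_1 = 10^(18.2/10) = 66.07
  Stage 2: F_2 = 10^(6.27/10) = 4.236, G_2 = 10^(−5.68/10) = 0.2704
Friis cascade:
  F = 1.380 + (4.236 − 1)/66.07 = 1.429
NF = 10 log₁₀(1.429) = 1.55 dB

1.55 dB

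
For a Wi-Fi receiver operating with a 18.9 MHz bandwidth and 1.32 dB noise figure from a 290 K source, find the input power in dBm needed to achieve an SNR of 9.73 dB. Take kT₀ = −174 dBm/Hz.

Sensitivity = −174 + 10 log₁₀(B) + NF + SNR_min
= −174 + 72.76 + 1.32 + 9.73
= −90.19 dBm → −90.2 dBm

−90.2 dBm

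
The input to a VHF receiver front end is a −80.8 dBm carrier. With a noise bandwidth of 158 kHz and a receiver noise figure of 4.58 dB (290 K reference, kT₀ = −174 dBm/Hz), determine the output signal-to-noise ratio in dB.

36.6 dB

Noise floor: N = −174 + 10 log₁₀(B) + NF
10 log₁₀(1.58×10⁵) = 51.99 dB
N = −174 + 51.99 + 4.58 = −117.43 dBm
SNR = P_sig − N = −80.8 − (−117.43) = 36.63 dB → 36.6 dB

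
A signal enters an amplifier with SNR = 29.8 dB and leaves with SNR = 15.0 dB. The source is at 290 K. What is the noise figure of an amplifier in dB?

14.8 dB

NF (dB) = SNR_in(dB) − SNR_out(dB) when the source is at T₀
NF = 29.8 − 15.0 = 14.8 dB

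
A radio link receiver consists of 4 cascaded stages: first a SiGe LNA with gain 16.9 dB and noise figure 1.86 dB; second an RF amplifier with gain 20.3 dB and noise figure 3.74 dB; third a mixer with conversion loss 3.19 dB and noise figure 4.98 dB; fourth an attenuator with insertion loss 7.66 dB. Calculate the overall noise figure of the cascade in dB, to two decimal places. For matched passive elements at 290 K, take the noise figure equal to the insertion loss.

Convert to linear (a loss of L dB is a gain of −L dB): F_i = 10^(NF_i/10), G_i = 10^(G_i,dB/10)
  Stage 1: F_1 = 10^(1.86/10) = 1.535, G_1 = 10^(16.9/10) = 48.98
  Stage 2: F_2 = 10^(3.74/10) = 2.366, G_2 = 10^(20.3/10) = 107.2
  Stage 3: F_3 = 10^(4.98/10) = 3.148, G_3 = 10^(−3.19/10) = 0.4797
  Stage 4: F_4 = 10^(7.66/10) = 5.834, G_4 = 10^(−7.66/10) = 0.1714
Friis cascade:
  F = 1.535 + (2.366 − 1)/48.98 + (3.148 − 1)/5248 + (5.834 − 1)/2518 = 1.565
NF = 10 log₁₀(1.565) = 1.94 dB

1.94 dB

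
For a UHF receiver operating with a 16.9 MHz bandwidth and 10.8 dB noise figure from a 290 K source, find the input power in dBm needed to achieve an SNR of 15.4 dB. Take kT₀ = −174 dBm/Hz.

Sensitivity = −174 + 10 log₁₀(B) + NF + SNR_min
= −174 + 72.28 + 10.8 + 15.4
= −75.52 dBm → −75.5 dBm

−75.5 dBm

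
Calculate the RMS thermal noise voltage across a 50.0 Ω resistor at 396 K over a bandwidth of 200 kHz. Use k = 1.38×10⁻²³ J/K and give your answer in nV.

V_n = √(4kTRB)
4kTRB = 4 × 1.38×10⁻²³ × 396 × 5.00×10¹ × 2.00×10⁵ = 2.19×10⁻¹³ V²
V_n = √(2.19×10⁻¹³) = 4.68×10⁻⁷ V = 468 nV

468 nV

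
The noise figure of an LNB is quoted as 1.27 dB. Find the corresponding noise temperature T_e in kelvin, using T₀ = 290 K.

98.5 K

F = 10^(1.27/10) = 1.33968
T_e = (F − 1)·T₀ = (1.33968 − 1) × 290 = 98.5 K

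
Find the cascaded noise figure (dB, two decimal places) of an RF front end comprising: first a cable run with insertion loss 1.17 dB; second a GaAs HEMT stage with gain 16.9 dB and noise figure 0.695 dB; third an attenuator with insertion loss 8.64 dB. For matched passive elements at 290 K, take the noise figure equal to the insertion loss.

2.32 dB

Convert to linear (a loss of L dB is a gain of −L dB): F_i = 10^(NF_i/10), G_i = 10^(G_i,dB/10)
  Stage 1: F_1 = 10^(1.17/10) = 1.309, G_1 = 10^(−1.17/10) = 0.7638
  Stage 2: F_2 = 10^(0.695/10) = 1.174, G_2 = 10^(16.9/10) = 48.98
  Stage 3: F_3 = 10^(8.64/10) = 7.311, G_3 = 10^(−8.64/10) = 0.1368
Friis cascade:
  F = 1.309 + (1.174 − 1)/0.7638 + (7.311 − 1)/37.41 = 1.705
NF = 10 log₁₀(1.705) = 2.32 dB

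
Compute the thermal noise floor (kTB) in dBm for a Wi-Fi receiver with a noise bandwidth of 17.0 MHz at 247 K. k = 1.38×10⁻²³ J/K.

−102.4 dBm

P_n = kTB = 1.38×10⁻²³ × 247 × 1.70×10⁷ = 5.79×10⁻¹⁴ W
In dBm: 10 log₁₀(5.79×10⁻¹⁴ / 10⁻³) = −102.4 dBm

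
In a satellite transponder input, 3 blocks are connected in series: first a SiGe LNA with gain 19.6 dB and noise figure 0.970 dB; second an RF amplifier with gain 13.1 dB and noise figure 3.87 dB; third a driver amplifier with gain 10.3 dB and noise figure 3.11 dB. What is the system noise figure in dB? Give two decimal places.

Convert to linear (a loss of L dB is a gain of −L dB): F_i = 10^(NF_i/10), G_i = 10^(G_i,dB/10)
  Stage 1: F_1 = 10^(0.970/10) = 1.250, G_1 = 10^(19.6/10) = 91.20
  Stage 2: F_2 = 10^(3.87/10) = 2.438, G_2 = 10^(13.1/10) = 20.42
  Stage 3: F_3 = 10^(3.11/10) = 2.046, G_3 = 10^(10.3/10) = 10.72
Friis cascade:
  F = 1.250 + (2.438 − 1)/91.20 + (2.046 − 1)/1862 = 1.267
NF = 10 log₁₀(1.267) = 1.03 dB

1.03 dB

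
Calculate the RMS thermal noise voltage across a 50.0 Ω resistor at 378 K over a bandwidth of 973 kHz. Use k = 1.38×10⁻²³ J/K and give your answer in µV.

1.01 µV

V_n = √(4kTRB)
4kTRB = 4 × 1.38×10⁻²³ × 378 × 5.00×10¹ × 9.73×10⁵ = 1.02×10⁻¹² V²
V_n = √(1.02×10⁻¹²) = 1.01×10⁻⁶ V = 1.01 µV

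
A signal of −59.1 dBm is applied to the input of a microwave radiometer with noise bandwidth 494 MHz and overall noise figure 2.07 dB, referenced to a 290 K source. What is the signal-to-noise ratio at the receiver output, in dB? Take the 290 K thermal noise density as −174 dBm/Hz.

25.9 dB

Noise floor: N = −174 + 10 log₁₀(B) + NF
10 log₁₀(4.94×10⁸) = 86.94 dB
N = −174 + 86.94 + 2.07 = −84.99 dBm
SNR = P_sig − N = −59.1 − (−84.99) = 25.89 dB → 25.9 dB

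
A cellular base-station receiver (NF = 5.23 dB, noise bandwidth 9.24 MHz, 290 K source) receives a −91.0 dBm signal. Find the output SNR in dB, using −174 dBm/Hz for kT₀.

Noise floor: N = −174 + 10 log₁₀(B) + NF
10 log₁₀(9.24×10⁶) = 69.66 dB
N = −174 + 69.66 + 5.23 = −99.11 dBm
SNR = P_sig − N = −91.0 − (−99.11) = 8.11 dB → 8.1 dB

8.1 dB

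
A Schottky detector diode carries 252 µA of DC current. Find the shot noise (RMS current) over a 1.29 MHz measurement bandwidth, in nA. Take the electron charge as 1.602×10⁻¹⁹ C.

10.2 nA

I_n = √(2qI·B)
2qI·B = 2 × 1.602×10⁻¹⁹ × 2.52×10⁻⁴ × 1.29×10⁶ = 1.04×10⁻¹⁶ A²
I_n = √(1.04×10⁻¹⁶) = 1.02×10⁻⁸ A = 10.2 nA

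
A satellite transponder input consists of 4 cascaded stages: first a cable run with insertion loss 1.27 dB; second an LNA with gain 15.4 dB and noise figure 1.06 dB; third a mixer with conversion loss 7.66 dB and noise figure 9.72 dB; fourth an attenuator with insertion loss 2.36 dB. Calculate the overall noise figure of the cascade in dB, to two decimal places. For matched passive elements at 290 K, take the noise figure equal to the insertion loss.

Convert to linear (a loss of L dB is a gain of −L dB): F_i = 10^(NF_i/10), G_i = 10^(G_i,dB/10)
  Stage 1: F_1 = 10^(1.27/10) = 1.340, G_1 = 10^(−1.27/10) = 0.7464
  Stage 2: F_2 = 10^(1.06/10) = 1.276, G_2 = 10^(15.4/10) = 34.67
  Stage 3: F_3 = 10^(9.72/10) = 9.376, G_3 = 10^(−7.66/10) = 0.1714
  Stage 4: F_4 = 10^(2.36/10) = 1.722, G_4 = 10^(−2.36/10) = 0.5808
Friis cascade:
  F = 1.340 + (1.276 − 1)/0.7464 + (9.376 − 1)/25.88 + (1.722 − 1)/4.436 = 2.196
NF = 10 log₁₀(2.196) = 3.42 dB

3.42 dB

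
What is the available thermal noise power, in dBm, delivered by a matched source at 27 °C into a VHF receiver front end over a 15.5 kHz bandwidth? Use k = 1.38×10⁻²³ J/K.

−131.9 dBm

T = 27 °C + 273.15 = 300.15 K
P_n = kTB = 1.38×10⁻²³ × 300.15 × 1.55×10⁴ = 6.42×10⁻¹⁷ W
In dBm: 10 log₁₀(6.42×10⁻¹⁷ / 10⁻³) = −131.9 dBm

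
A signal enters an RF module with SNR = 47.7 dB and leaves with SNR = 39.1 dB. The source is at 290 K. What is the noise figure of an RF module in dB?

NF (dB) = SNR_in(dB) − SNR_out(dB) when the source is at T₀
NF = 47.7 − 39.1 = 8.6 dB

8.6 dB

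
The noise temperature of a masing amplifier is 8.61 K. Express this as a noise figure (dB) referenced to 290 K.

F = 1 + T_e/T₀ = 1 + 8.61/290 = 1.02969
NF = 10 log₁₀(1.02969) = 0.127 dB

0.127 dB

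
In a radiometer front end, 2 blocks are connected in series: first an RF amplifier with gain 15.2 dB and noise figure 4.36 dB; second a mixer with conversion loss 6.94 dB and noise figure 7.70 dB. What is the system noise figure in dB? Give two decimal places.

4.59 dB

Convert to linear (a loss of L dB is a gain of −L dB): F_i = 10^(NF_i/10), G_i = 10^(G_i,dB/10)
  Stage 1: F_1 = 10^(4.36/10) = 2.729, G_1 = 10^(15.2/10) = 33.11
  Stage 2: F_2 = 10^(7.70/10) = 5.888, G_2 = 10^(−6.94/10) = 0.2023
Friis cascade:
  F = 2.729 + (5.888 − 1)/33.11 = 2.877
NF = 10 log₁₀(2.877) = 4.59 dB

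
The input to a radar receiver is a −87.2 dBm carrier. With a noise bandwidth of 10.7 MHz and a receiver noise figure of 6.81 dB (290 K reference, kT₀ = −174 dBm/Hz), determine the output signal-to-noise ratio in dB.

Noise floor: N = −174 + 10 log₁₀(B) + NF
10 log₁₀(1.07×10⁷) = 70.29 dB
N = −174 + 70.29 + 6.81 = −96.90 dBm
SNR = P_sig − N = −87.2 − (−96.90) = 9.70 dB → 9.7 dB

9.7 dB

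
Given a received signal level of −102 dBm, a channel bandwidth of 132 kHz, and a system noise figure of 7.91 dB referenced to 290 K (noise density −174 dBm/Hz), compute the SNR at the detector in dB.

Noise floor: N = −174 + 10 log₁₀(B) + NF
10 log₁₀(1.32×10⁵) = 51.21 dB
N = −174 + 51.21 + 7.91 = −114.88 dBm
SNR = P_sig − N = −102 − (−114.88) = 12.88 dB → 12.9 dB

12.9 dB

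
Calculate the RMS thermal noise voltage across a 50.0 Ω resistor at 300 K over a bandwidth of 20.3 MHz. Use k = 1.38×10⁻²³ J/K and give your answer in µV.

4.10 µV

V_n = √(4kTRB)
4kTRB = 4 × 1.38×10⁻²³ × 300 × 5.00×10¹ × 2.03×10⁷ = 1.68×10⁻¹¹ V²
V_n = √(1.68×10⁻¹¹) = 4.10×10⁻⁶ V = 4.10 µV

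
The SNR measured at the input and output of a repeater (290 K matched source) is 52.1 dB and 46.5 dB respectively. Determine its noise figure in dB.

5.6 dB

NF (dB) = SNR_in(dB) − SNR_out(dB) when the source is at T₀
NF = 52.1 − 46.5 = 5.6 dB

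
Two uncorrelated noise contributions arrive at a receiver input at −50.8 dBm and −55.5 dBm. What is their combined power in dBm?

−49.5 dBm

Convert to linear, add, convert back:
P₁ = 8.32×10⁻⁹ W, P₂ = 2.82×10⁻⁹ W
P_tot = 1.11×10⁻⁸ W → 10 log₁₀(P_tot / 10⁻³) = −49.5 dBm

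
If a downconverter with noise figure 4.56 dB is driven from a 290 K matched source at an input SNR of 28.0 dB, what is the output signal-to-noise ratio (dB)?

23.44 dB

By definition F = SNR_in/SNR_out, so in dB: SNR_out = SNR_in − NF
SNR_out = 28.0 − 4.56 = 23.44 dB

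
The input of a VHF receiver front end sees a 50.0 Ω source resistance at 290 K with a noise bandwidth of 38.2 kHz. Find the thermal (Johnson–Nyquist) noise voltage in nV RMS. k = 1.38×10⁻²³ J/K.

V_n = √(4kTRB)
4kTRB = 4 × 1.38×10⁻²³ × 290 × 5.00×10¹ × 3.82×10⁴ = 3.06×10⁻¹⁴ V²
V_n = √(3.06×10⁻¹⁴) = 1.75×10⁻⁷ V = 175 nV

175 nV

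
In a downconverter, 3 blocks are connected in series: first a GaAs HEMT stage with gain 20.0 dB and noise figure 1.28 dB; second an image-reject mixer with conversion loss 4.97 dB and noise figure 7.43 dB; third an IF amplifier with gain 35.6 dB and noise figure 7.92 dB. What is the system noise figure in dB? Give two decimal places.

1.91 dB

Convert to linear (a loss of L dB is a gain of −L dB): F_i = 10^(NF_i/10), G_i = 10^(G_i,dB/10)
  Stage 1: F_1 = 10^(1.28/10) = 1.343, G_1 = 10^(20.0/10) = 100.0
  Stage 2: F_2 = 10^(7.43/10) = 5.534, G_2 = 10^(−4.97/10) = 0.3184
  Stage 3: F_3 = 10^(7.92/10) = 6.194, G_3 = 10^(35.6/10) = 3631
Friis cascade:
  F = 1.343 + (5.534 − 1)/100.0 + (6.194 − 1)/31.84 = 1.551
NF = 10 log₁₀(1.551) = 1.91 dB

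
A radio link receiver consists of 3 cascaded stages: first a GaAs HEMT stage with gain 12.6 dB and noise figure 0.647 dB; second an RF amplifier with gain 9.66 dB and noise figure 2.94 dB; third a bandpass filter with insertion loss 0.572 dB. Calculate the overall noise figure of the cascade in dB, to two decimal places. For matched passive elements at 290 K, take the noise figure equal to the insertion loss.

0.84 dB

Convert to linear (a loss of L dB is a gain of −L dB): F_i = 10^(NF_i/10), G_i = 10^(G_i,dB/10)
  Stage 1: F_1 = 10^(0.647/10) = 1.161, G_1 = 10^(12.6/10) = 18.20
  Stage 2: F_2 = 10^(2.94/10) = 1.968, G_2 = 10^(9.66/10) = 9.247
  Stage 3: F_3 = 10^(0.572/10) = 1.141, G_3 = 10^(−0.572/10) = 0.8766
Friis cascade:
  F = 1.161 + (1.968 − 1)/18.20 + (1.141 − 1)/168.3 = 1.215
NF = 10 log₁₀(1.215) = 0.84 dB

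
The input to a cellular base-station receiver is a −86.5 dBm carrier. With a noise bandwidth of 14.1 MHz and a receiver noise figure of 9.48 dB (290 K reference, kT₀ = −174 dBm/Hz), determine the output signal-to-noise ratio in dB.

6.5 dB

Noise floor: N = −174 + 10 log₁₀(B) + NF
10 log₁₀(1.41×10⁷) = 71.49 dB
N = −174 + 71.49 + 9.48 = −93.03 dBm
SNR = P_sig − N = −86.5 − (−93.03) = 6.53 dB → 6.5 dB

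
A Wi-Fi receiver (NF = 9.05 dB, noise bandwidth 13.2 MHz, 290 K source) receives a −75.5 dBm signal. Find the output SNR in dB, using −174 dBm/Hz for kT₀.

Noise floor: N = −174 + 10 log₁₀(B) + NF
10 log₁₀(1.32×10⁷) = 71.21 dB
N = −174 + 71.21 + 9.05 = −93.74 dBm
SNR = P_sig − N = −75.5 − (−93.74) = 18.24 dB → 18.2 dB

18.2 dB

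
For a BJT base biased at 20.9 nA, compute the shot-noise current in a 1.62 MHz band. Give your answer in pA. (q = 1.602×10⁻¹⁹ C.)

104 pA

I_n = √(2qI·B)
2qI·B = 2 × 1.602×10⁻¹⁹ × 2.09×10⁻⁸ × 1.62×10⁶ = 1.08×10⁻²⁰ A²
I_n = √(1.08×10⁻²⁰) = 1.04×10⁻¹⁰ A = 104 pA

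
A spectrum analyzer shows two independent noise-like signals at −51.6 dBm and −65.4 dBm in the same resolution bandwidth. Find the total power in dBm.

−51.4 dBm

Convert to linear, add, convert back:
P₁ = 6.92×10⁻⁹ W, P₂ = 2.88×10⁻¹⁰ W
P_tot = 7.21×10⁻⁹ W → 10 log₁₀(P_tot / 10⁻³) = −51.4 dBm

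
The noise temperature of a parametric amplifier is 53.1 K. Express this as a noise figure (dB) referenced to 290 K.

0.730 dB

F = 1 + T_e/T₀ = 1 + 53.1/290 = 1.1831
NF = 10 log₁₀(1.1831) = 0.730 dB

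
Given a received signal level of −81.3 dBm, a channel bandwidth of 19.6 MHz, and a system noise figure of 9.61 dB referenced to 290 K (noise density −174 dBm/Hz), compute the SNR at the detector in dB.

10.2 dB

Noise floor: N = −174 + 10 log₁₀(B) + NF
10 log₁₀(1.96×10⁷) = 72.92 dB
N = −174 + 72.92 + 9.61 = −91.47 dBm
SNR = P_sig − N = −81.3 − (−91.47) = 10.17 dB → 10.2 dB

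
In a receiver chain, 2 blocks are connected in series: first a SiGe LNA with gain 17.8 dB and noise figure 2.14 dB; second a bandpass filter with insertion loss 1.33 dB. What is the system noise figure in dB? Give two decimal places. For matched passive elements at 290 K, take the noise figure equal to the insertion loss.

2.16 dB

Convert to linear (a loss of L dB is a gain of −L dB): F_i = 10^(NF_i/10), G_i = 10^(G_i,dB/10)
  Stage 1: F_1 = 10^(2.14/10) = 1.637, G_1 = 10^(17.8/10) = 60.26
  Stage 2: F_2 = 10^(1.33/10) = 1.358, G_2 = 10^(−1.33/10) = 0.7362
Friis cascade:
  F = 1.637 + (1.358 − 1)/60.26 = 1.643
NF = 10 log₁₀(1.643) = 2.16 dB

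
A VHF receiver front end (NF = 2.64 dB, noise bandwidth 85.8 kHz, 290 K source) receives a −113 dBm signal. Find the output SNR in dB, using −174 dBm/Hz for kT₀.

Noise floor: N = −174 + 10 log₁₀(B) + NF
10 log₁₀(8.58×10⁴) = 49.33 dB
N = −174 + 49.33 + 2.64 = −122.03 dBm
SNR = P_sig − N = −113 − (−122.03) = 9.03 dB → 9.0 dB

9.0 dB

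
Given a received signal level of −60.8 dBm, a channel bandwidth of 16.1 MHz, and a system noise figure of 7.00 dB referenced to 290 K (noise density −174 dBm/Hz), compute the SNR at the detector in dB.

Noise floor: N = −174 + 10 log₁₀(B) + NF
10 log₁₀(1.61×10⁷) = 72.07 dB
N = −174 + 72.07 + 7.00 = −94.93 dBm
SNR = P_sig − N = −60.8 − (−94.93) = 34.13 dB → 34.1 dB

34.1 dB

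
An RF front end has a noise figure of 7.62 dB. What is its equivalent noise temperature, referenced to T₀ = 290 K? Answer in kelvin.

1386 K

F = 10^(7.62/10) = 5.78096
T_e = (F − 1)·T₀ = (5.78096 − 1) × 290 = 1386 K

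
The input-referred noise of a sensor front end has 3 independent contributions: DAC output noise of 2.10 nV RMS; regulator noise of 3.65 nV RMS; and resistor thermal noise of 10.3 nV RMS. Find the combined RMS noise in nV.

Uncorrelated sources add in power (mean-square): V_tot = √(ΣV_i²)
V_tot = √[(2.10×10⁻⁹)² + (3.65×10⁻⁹)² + (1.03×10⁻⁸)²] = 1.11×10⁻⁸ V = 11.1 nV

11.1 nV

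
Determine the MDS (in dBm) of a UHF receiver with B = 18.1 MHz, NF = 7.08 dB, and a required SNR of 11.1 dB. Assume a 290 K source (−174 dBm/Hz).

Sensitivity = −174 + 10 log₁₀(B) + NF + SNR_min
= −174 + 72.58 + 7.08 + 11.1
= −83.24 dBm → −83.2 dBm

−83.2 dBm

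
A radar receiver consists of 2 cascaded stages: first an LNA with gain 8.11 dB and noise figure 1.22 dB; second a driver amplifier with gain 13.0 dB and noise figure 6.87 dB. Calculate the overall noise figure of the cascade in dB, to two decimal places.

Convert to linear (a loss of L dB is a gain of −L dB): F_i = 10^(NF_i/10), G_i = 10^(G_i,dB/10)
  Stage 1: F_1 = 10^(1.22/10) = 1.324, G_1 = 10^(8.11/10) = 6.471
  Stage 2: F_2 = 10^(6.87/10) = 4.864, G_2 = 10^(13.0/10) = 19.95
Friis cascade:
  F = 1.324 + (4.864 − 1)/6.471 = 1.921
NF = 10 log₁₀(1.921) = 2.84 dB

2.84 dB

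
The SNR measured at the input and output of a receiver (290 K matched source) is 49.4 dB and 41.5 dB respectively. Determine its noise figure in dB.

7.9 dB

NF (dB) = SNR_in(dB) − SNR_out(dB) when the source is at T₀
NF = 49.4 − 41.5 = 7.9 dB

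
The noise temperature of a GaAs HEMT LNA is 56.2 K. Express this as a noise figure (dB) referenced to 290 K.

F = 1 + T_e/T₀ = 1 + 56.2/290 = 1.19379
NF = 10 log₁₀(1.19379) = 0.769 dB

0.769 dB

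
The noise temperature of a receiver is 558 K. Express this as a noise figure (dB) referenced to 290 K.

F = 1 + T_e/T₀ = 1 + 558/290 = 2.92414
NF = 10 log₁₀(2.92414) = 4.66 dB

4.66 dB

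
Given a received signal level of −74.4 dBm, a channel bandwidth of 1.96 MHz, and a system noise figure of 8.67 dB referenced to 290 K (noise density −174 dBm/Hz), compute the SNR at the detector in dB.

28.0 dB

Noise floor: N = −174 + 10 log₁₀(B) + NF
10 log₁₀(1.96×10⁶) = 62.92 dB
N = −174 + 62.92 + 8.67 = −102.41 dBm
SNR = P_sig − N = −74.4 − (−102.41) = 28.01 dB → 28.0 dB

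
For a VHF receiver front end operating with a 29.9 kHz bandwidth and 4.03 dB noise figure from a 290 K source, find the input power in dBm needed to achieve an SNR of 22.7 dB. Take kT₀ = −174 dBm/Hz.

−102.5 dBm

Sensitivity = −174 + 10 log₁₀(B) + NF + SNR_min
= −174 + 44.76 + 4.03 + 22.7
= −102.51 dBm → −102.5 dBm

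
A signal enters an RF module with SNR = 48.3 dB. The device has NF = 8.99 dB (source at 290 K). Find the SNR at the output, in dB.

By definition F = SNR_in/SNR_out, so in dB: SNR_out = SNR_in − NF
SNR_out = 48.3 − 8.99 = 39.31 dB

39.31 dB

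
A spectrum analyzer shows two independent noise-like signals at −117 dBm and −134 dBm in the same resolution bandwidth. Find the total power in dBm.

Convert to linear, add, convert back:
P₁ = 2.00×10⁻¹⁵ W, P₂ = 3.98×10⁻¹⁷ W
P_tot = 2.04×10⁻¹⁵ W → 10 log₁₀(P_tot / 10⁻³) = −116.9 dBm

−116.9 dBm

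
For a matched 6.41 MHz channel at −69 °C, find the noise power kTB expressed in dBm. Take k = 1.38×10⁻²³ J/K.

−107.4 dBm

T = −69 °C + 273.15 = 204.15 K
P_n = kTB = 1.38×10⁻²³ × 204.15 × 6.41×10⁶ = 1.81×10⁻¹⁴ W
In dBm: 10 log₁₀(1.81×10⁻¹⁴ / 10⁻³) = −107.4 dBm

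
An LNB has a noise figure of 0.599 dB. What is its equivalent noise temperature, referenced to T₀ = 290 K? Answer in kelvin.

F = 10^(0.599/10) = 1.14789
T_e = (F − 1)·T₀ = (1.14789 − 1) × 290 = 42.9 K

42.9 K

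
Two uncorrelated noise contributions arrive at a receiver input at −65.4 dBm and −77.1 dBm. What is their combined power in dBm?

−65.1 dBm

Convert to linear, add, convert back:
P₁ = 2.88×10⁻¹⁰ W, P₂ = 1.95×10⁻¹¹ W
P_tot = 3.08×10⁻¹⁰ W → 10 log₁₀(P_tot / 10⁻³) = −65.1 dBm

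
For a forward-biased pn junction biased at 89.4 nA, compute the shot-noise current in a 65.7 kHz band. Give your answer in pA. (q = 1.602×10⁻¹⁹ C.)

43.4 pA

I_n = √(2qI·B)
2qI·B = 2 × 1.602×10⁻¹⁹ × 8.94×10⁻⁸ × 6.57×10⁴ = 1.88×10⁻²¹ A²
I_n = √(1.88×10⁻²¹) = 4.34×10⁻¹¹ A = 43.4 pA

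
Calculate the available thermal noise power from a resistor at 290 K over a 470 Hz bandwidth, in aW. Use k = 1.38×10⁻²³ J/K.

P_n = kTB = 1.38×10⁻²³ × 290 × 4.70×10² = 1.88×10⁻¹⁸ W = 1.88 aW

1.88 aW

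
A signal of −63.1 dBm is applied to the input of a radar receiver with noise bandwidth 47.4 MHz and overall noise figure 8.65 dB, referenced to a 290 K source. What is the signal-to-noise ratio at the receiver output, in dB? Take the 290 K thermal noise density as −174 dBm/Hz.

25.5 dB

Noise floor: N = −174 + 10 log₁₀(B) + NF
10 log₁₀(4.74×10⁷) = 76.76 dB
N = −174 + 76.76 + 8.65 = −88.59 dBm
SNR = P_sig − N = −63.1 − (−88.59) = 25.49 dB → 25.5 dB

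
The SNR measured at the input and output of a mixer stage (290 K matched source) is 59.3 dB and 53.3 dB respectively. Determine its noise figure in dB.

NF (dB) = SNR_in(dB) − SNR_out(dB) when the source is at T₀
NF = 59.3 − 53.3 = 6.0 dB

6.0 dB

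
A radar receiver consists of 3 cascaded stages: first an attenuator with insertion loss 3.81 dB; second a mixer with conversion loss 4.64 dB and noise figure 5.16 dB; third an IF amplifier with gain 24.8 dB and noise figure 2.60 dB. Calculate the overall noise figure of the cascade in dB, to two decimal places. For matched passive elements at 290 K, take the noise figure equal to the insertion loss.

Convert to linear (a loss of L dB is a gain of −L dB): F_i = 10^(NF_i/10), G_i = 10^(G_i,dB/10)
  Stage 1: F_1 = 10^(3.81/10) = 2.404, G_1 = 10^(−3.81/10) = 0.4159
  Stage 2: F_2 = 10^(5.16/10) = 3.281, G_2 = 10^(−4.64/10) = 0.3436
  Stage 3: F_3 = 10^(2.60/10) = 1.820, G_3 = 10^(24.8/10) = 302.0
Friis cascade:
  F = 2.404 + (3.281 − 1)/0.4159 + (1.820 − 1)/0.1429 = 13.63
NF = 10 log₁₀(13.63) = 11.34 dB

11.34 dB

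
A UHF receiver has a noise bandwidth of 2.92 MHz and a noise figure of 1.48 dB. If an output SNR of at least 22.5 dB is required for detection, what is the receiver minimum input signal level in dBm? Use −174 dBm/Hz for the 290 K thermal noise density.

−85.4 dBm

Sensitivity = −174 + 10 log₁₀(B) + NF + SNR_min
= −174 + 64.65 + 1.48 + 22.5
= −85.37 dBm → −85.4 dBm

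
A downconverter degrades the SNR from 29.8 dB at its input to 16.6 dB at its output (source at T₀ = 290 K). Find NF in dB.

NF (dB) = SNR_in(dB) − SNR_out(dB) when the source is at T₀
NF = 29.8 − 16.6 = 13.2 dB

13.2 dB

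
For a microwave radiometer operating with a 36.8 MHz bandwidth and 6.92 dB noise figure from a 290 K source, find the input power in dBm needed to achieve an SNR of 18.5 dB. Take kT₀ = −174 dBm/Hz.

Sensitivity = −174 + 10 log₁₀(B) + NF + SNR_min
= −174 + 75.66 + 6.92 + 18.5
= −72.92 dBm → −72.9 dBm

−72.9 dBm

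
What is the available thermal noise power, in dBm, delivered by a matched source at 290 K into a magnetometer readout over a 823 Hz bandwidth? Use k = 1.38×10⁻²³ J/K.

P_n = kTB = 1.38×10⁻²³ × 290 × 8.23×10² = 3.29×10⁻¹⁸ W
In dBm: 10 log₁₀(3.29×10⁻¹⁸ / 10⁻³) = −144.8 dBm

−144.8 dBm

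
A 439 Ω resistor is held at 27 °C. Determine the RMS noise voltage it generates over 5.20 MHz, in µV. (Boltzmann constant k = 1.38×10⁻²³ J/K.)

T = 27 °C + 273.15 = 300.15 K
V_n = √(4kTRB)
4kTRB = 4 × 1.38×10⁻²³ × 300.15 × 4.39×10² × 5.20×10⁶ = 3.78×10⁻¹¹ V²
V_n = √(3.78×10⁻¹¹) = 6.15×10⁻⁶ V = 6.15 µV

6.15 µV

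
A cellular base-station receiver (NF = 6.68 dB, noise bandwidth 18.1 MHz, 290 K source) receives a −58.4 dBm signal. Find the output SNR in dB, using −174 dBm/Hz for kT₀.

36.3 dB

Noise floor: N = −174 + 10 log₁₀(B) + NF
10 log₁₀(1.81×10⁷) = 72.58 dB
N = −174 + 72.58 + 6.68 = −94.74 dBm
SNR = P_sig − N = −58.4 − (−94.74) = 36.34 dB → 36.3 dB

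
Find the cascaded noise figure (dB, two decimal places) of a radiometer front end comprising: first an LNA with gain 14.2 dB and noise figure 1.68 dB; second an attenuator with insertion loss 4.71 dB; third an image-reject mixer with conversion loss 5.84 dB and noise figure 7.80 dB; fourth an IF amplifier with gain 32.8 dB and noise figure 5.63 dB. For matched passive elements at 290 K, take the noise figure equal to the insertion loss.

Convert to linear (a loss of L dB is a gain of −L dB): F_i = 10^(NF_i/10), G_i = 10^(G_i,dB/10)
  Stage 1: F_1 = 10^(1.68/10) = 1.472, G_1 = 10^(14.2/10) = 26.30
  Stage 2: F_2 = 10^(4.71/10) = 2.958, G_2 = 10^(−4.71/10) = 0.3381
  Stage 3: F_3 = 10^(7.80/10) = 6.026, G_3 = 10^(−5.84/10) = 0.2606
  Stage 4: F_4 = 10^(5.63/10) = 3.656, G_4 = 10^(32.8/10) = 1905
Friis cascade:
  F = 1.472 + (2.958 − 1)/26.30 + (6.026 − 1)/8.892 + (3.656 − 1)/2.317 = 3.258
NF = 10 log₁₀(3.258) = 5.13 dB

5.13 dB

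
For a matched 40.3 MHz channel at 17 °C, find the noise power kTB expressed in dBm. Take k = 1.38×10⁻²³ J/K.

T = 17 °C + 273.15 = 290.15 K
P_n = kTB = 1.38×10⁻²³ × 290.15 × 4.03×10⁷ = 1.61×10⁻¹³ W
In dBm: 10 log₁₀(1.61×10⁻¹³ / 10⁻³) = −97.9 dBm

−97.9 dBm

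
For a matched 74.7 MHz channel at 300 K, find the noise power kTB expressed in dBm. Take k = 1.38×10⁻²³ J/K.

P_n = kTB = 1.38×10⁻²³ × 300 × 7.47×10⁷ = 3.09×10⁻¹³ W
In dBm: 10 log₁₀(3.09×10⁻¹³ / 10⁻³) = −95.1 dBm

−95.1 dBm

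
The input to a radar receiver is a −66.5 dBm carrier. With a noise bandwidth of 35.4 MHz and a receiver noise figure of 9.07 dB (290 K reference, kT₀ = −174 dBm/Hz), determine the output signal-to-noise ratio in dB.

Noise floor: N = −174 + 10 log₁₀(B) + NF
10 log₁₀(3.54×10⁷) = 75.49 dB
N = −174 + 75.49 + 9.07 = −89.44 dBm
SNR = P_sig − N = −66.5 − (−89.44) = 22.94 dB → 22.9 dB

22.9 dB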